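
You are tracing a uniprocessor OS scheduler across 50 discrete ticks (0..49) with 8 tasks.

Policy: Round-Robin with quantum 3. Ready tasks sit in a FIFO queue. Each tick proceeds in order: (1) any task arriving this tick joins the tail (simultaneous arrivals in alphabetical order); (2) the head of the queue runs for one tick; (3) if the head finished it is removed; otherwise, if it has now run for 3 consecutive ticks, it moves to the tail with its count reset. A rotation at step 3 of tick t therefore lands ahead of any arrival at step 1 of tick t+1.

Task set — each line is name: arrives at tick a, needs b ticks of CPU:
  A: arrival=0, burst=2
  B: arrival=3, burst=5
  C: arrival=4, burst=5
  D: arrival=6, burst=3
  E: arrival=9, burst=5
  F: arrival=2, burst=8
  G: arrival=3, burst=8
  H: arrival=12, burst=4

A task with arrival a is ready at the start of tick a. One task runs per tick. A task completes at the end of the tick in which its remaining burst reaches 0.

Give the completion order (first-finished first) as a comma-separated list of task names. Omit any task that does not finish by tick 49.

completion order = A, D, B, C, F, E, G, H

t=0: queue=[A] q_used=0 → run A
t=1: queue=[A] q_used=1 → run A
t=2: queue=[F] q_used=0 → run F
t=3: queue=[F,B,G] q_used=1 → run F
t=4: queue=[F,B,G,C] q_used=2 → run F
t=5: queue=[B,G,C,F] q_used=0 → run B
t=6: queue=[B,G,C,F,D] q_used=1 → run B
t=7: queue=[B,G,C,F,D] q_used=2 → run B
t=8: queue=[G,C,F,D,B] q_used=0 → run G
t=9: queue=[G,C,F,D,B,E] q_used=1 → run G
t=10: queue=[G,C,F,D,B,E] q_used=2 → run G
t=11: queue=[C,F,D,B,E,G] q_used=0 → run C
t=12: queue=[C,F,D,B,E,G,H] q_used=1 → run C
t=13: queue=[C,F,D,B,E,G,H] q_used=2 → run C
t=14: queue=[F,D,B,E,G,H,C] q_used=0 → run F
t=15: queue=[F,D,B,E,G,H,C] q_used=1 → run F
t=16: queue=[F,D,B,E,G,H,C] q_used=2 → run F
t=17: queue=[D,B,E,G,H,C,F] q_used=0 → run D
t=18: queue=[D,B,E,G,H,C,F] q_used=1 → run D
t=19: queue=[D,B,E,G,H,C,F] q_used=2 → run D
t=20: queue=[B,E,G,H,C,F] q_used=0 → run B
t=21: queue=[B,E,G,H,C,F] q_used=1 → run B
t=22: queue=[E,G,H,C,F] q_used=0 → run E
t=23: queue=[E,G,H,C,F] q_used=1 → run E
t=24: queue=[E,G,H,C,F] q_used=2 → run E
t=25: queue=[G,H,C,F,E] q_used=0 → run G
t=26: queue=[G,H,C,F,E] q_used=1 → run G
t=27: queue=[G,H,C,F,E] q_used=2 → run G
t=28: queue=[H,C,F,E,G] q_used=0 → run H
t=29: queue=[H,C,F,E,G] q_used=1 → run H
t=30: queue=[H,C,F,E,G] q_used=2 → run H
t=31: queue=[C,F,E,G,H] q_used=0 → run C
t=32: queue=[C,F,E,G,H] q_used=1 → run C
t=33: queue=[F,E,G,H] q_used=0 → run F
t=34: queue=[F,E,G,H] q_used=1 → run F
t=35: queue=[E,G,H] q_used=0 → run E
t=36: queue=[E,G,H] q_used=1 → run E
t=37: queue=[G,H] q_used=0 → run G
t=38: queue=[G,H] q_used=1 → run G
t=39: queue=[H] q_used=0 → run H
t=40: (idle)
t=41: (idle)
t=42: (idle)
t=43: (idle)
t=44: (idle)
t=45: (idle)
t=46: (idle)
t=47: (idle)
t=48: (idle)
t=49: (idle)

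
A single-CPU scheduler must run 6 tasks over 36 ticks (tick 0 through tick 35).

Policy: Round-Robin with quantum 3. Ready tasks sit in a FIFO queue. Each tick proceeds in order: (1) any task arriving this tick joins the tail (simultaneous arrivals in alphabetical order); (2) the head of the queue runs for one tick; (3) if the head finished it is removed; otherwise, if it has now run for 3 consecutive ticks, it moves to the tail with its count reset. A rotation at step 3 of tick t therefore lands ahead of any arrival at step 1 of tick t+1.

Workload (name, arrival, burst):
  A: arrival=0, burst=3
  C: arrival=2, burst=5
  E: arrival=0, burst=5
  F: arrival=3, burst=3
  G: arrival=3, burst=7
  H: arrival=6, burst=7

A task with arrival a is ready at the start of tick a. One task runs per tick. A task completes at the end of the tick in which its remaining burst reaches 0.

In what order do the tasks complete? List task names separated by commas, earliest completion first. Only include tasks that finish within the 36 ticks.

completion order = A, F, E, C, G, H

t=0: queue=[A,E] q_used=0 → run A
t=1: queue=[A,E] q_used=1 → run A
t=2: queue=[A,E,C] q_used=2 → run A
t=3: queue=[E,C,F,G] q_used=0 → run E
t=4: queue=[E,C,F,G] q_used=1 → run E
t=5: queue=[E,C,F,G] q_used=2 → run E
t=6: queue=[C,F,G,E,H] q_used=0 → run C
t=7: queue=[C,F,G,E,H] q_used=1 → run C
t=8: queue=[C,F,G,E,H] q_used=2 → run C
t=9: queue=[F,G,E,H,C] q_used=0 → run F
t=10: queue=[F,G,E,H,C] q_used=1 → run F
t=11: queue=[F,G,E,H,C] q_used=2 → run F
t=12: queue=[G,E,H,C] q_used=0 → run G
t=13: queue=[G,E,H,C] q_used=1 → run G
t=14: queue=[G,E,H,C] q_used=2 → run G
t=15: queue=[E,H,C,G] q_used=0 → run E
t=16: queue=[E,H,C,G] q_used=1 → run E
t=17: queue=[H,C,G] q_used=0 → run H
t=18: queue=[H,C,G] q_used=1 → run H
t=19: queue=[H,C,G] q_used=2 → run H
t=20: queue=[C,G,H] q_used=0 → run C
t=21: queue=[C,G,H] q_used=1 → run C
t=22: queue=[G,H] q_used=0 → run G
t=23: queue=[G,H] q_used=1 → run G
t=24: queue=[G,H] q_used=2 → run G
t=25: queue=[H,G] q_used=0 → run H
t=26: queue=[H,G] q_used=1 → run H
t=27: queue=[H,G] q_used=2 → run H
t=28: queue=[G,H] q_used=0 → run G
t=29: queue=[H] q_used=0 → run H
t=30: (idle)
t=31: (idle)
t=32: (idle)
t=33: (idle)
t=34: (idle)
t=35: (idle)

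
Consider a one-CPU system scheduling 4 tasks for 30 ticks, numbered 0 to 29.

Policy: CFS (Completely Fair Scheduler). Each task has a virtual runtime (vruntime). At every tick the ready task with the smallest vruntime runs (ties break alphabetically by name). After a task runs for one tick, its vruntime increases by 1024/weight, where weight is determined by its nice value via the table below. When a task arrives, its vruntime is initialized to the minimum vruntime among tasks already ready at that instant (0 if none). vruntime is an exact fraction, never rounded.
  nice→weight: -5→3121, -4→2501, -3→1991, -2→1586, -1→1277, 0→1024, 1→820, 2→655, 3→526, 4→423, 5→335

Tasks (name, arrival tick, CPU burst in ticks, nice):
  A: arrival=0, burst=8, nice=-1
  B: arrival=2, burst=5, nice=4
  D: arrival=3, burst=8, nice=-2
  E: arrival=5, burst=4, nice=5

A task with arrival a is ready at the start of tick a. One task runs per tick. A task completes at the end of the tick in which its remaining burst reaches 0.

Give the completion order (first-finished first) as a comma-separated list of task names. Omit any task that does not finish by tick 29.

completion order = A, D, B, E

t=0: vr[A=0] → run A
t=1: vr[A=1024/1277] → run A
t=2: vr[A=2048/1277 B=2048/1277] → run A
t=3: vr[A=3072/1277 B=2048/1277 D=2048/1277] → run B
t=4: vr[A=3072/1277 B=2173952/540171 D=2048/1277] → run D
t=5: vr[A=3072/1277 B=2173952/540171 D=2277888/1012661 E=2277888/1012661] → run D
t=6: vr[A=3072/1277 B=2173952/540171 D=2931712/1012661 E=2277888/1012661] → run E
t=7: vr[A=3072/1277 B=2173952/540171 D=2931712/1012661 E=1800057344/339241435] → run A
t=8: vr[A=4096/1277 B=2173952/540171 D=2931712/1012661 E=1800057344/339241435] → run D
t=9: vr[A=4096/1277 B=2173952/540171 D=3585536/1012661 E=1800057344/339241435] → run A
t=10: vr[A=5120/1277 B=2173952/540171 D=3585536/1012661 E=1800057344/339241435] → run D
t=11: vr[A=5120/1277 B=2173952/540171 D=4239360/1012661 E=1800057344/339241435] → run A
t=12: vr[A=6144/1277 B=2173952/540171 D=4239360/1012661 E=1800057344/339241435] → run B
t=13: vr[A=6144/1277 B=3481600/540171 D=4239360/1012661 E=1800057344/339241435] → run D
t=14: vr[A=6144/1277 B=3481600/540171 D=4893184/1012661 E=1800057344/339241435] → run A
t=15: vr[A=7168/1277 B=3481600/540171 D=4893184/1012661 E=1800057344/339241435] → run D
t=16: vr[A=7168/1277 B=3481600/540171 D=5547008/1012661 E=1800057344/339241435] → run E
t=17: vr[A=7168/1277 B=3481600/540171 D=5547008/1012661 E=2837022208/339241435] → run D
t=18: vr[A=7168/1277 B=3481600/540171 D=6200832/1012661 E=2837022208/339241435] → run A
t=19: vr[B=3481600/540171 D=6200832/1012661 E=2837022208/339241435] → run D
t=20: vr[B=3481600/540171 E=2837022208/339241435] → run B
t=21: vr[B=1596416/180057 E=2837022208/339241435] → run E
t=22: vr[B=1596416/180057 E=3873987072/339241435] → run B
t=23: vr[B=6096896/540171 E=3873987072/339241435] → run B
t=24: vr[E=3873987072/339241435] → run E
t=25: (idle)
t=26: (idle)
t=27: (idle)
t=28: (idle)
t=29: (idle)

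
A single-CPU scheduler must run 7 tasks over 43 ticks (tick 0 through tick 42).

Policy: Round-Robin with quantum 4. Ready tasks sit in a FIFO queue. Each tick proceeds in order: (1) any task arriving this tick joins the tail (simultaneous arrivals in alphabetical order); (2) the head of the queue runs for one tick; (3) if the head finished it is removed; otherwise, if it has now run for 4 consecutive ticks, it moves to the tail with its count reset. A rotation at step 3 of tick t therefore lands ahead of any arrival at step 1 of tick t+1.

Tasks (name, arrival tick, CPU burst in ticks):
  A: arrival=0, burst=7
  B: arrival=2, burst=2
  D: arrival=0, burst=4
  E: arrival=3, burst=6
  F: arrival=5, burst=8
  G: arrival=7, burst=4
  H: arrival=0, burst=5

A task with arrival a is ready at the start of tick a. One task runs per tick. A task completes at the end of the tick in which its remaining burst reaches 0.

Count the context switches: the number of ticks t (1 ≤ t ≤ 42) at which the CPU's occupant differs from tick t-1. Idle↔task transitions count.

context switches = 11

t=0: queue=[A,D,H] q_used=0 → run A
t=1: queue=[A,D,H] q_used=1 → run A
t=2: queue=[A,D,H,B] q_used=2 → run A
t=3: queue=[A,D,H,B,E] q_used=3 → run A
t=4: queue=[D,H,B,E,A] q_used=0 → run D
t=5: queue=[D,H,B,E,A,F] q_used=1 → run D
t=6: queue=[D,H,B,E,A,F] q_used=2 → run D
t=7: queue=[D,H,B,E,A,F,G] q_used=3 → run D
t=8: queue=[H,B,E,A,F,G] q_used=0 → run H
t=9: queue=[H,B,E,A,F,G] q_used=1 → run H
t=10: queue=[H,B,E,A,F,G] q_used=2 → run H
t=11: queue=[H,B,E,A,F,G] q_used=3 → run H
t=12: queue=[B,E,A,F,G,H] q_used=0 → run B
t=13: queue=[B,E,A,F,G,H] q_used=1 → run B
t=14: queue=[E,A,F,G,H] q_used=0 → run E
t=15: queue=[E,A,F,G,H] q_used=1 → run E
t=16: queue=[E,A,F,G,H] q_used=2 → run E
t=17: queue=[E,A,F,G,H] q_used=3 → run E
t=18: queue=[A,F,G,H,E] q_used=0 → run A
t=19: queue=[A,F,G,H,E] q_used=1 → run A
t=20: queue=[A,F,G,H,E] q_used=2 → run A
t=21: queue=[F,G,H,E] q_used=0 → run F
t=22: queue=[F,G,H,E] q_used=1 → run F
t=23: queue=[F,G,H,E] q_used=2 → run F
t=24: queue=[F,G,H,E] q_used=3 → run F
t=25: queue=[G,H,E,F] q_used=0 → run G
t=26: queue=[G,H,E,F] q_used=1 → run G
t=27: queue=[G,H,E,F] q_used=2 → run G
t=28: queue=[G,H,E,F] q_used=3 → run G
t=29: queue=[H,E,F] q_used=0 → run H
t=30: queue=[E,F] q_used=0 → run E
t=31: queue=[E,F] q_used=1 → run E
t=32: queue=[F] q_used=0 → run F
t=33: queue=[F] q_used=1 → run F
t=34: queue=[F] q_used=2 → run F
t=35: queue=[F] q_used=3 → run F
t=36: (idle)
t=37: (idle)
t=38: (idle)
t=39: (idle)
t=40: (idle)
t=41: (idle)
t=42: (idle)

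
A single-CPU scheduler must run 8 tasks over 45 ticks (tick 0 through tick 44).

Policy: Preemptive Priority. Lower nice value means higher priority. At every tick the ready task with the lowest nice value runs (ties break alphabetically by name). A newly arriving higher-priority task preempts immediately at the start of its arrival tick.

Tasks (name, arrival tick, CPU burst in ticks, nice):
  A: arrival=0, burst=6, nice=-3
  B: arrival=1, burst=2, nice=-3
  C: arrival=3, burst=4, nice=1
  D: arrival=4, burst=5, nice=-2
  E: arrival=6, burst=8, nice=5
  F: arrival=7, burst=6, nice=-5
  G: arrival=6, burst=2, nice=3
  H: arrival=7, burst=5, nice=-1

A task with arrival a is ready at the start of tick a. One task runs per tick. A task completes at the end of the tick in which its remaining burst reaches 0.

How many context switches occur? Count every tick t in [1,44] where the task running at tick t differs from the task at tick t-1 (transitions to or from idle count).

context switches = 9

t=0: ready={A} → run A
t=1: ready={A,B} → run A
t=2: ready={A,B} → run A
t=3: ready={A,B,C} → run A
t=4: ready={A,B,C,D} → run A
t=5: ready={A,B,C,D} → run A
t=6: ready={B,C,D,E,G} → run B
t=7: ready={B,C,D,E,F,G,H} → run F
t=8: ready={B,C,D,E,F,G,H} → run F
t=9: ready={B,C,D,E,F,G,H} → run F
t=10: ready={B,C,D,E,F,G,H} → run F
t=11: ready={B,C,D,E,F,G,H} → run F
t=12: ready={B,C,D,E,F,G,H} → run F
t=13: ready={B,C,D,E,G,H} → run B
t=14: ready={C,D,E,G,H} → run D
t=15: ready={C,D,E,G,H} → run D
t=16: ready={C,D,E,G,H} → run D
t=17: ready={C,D,E,G,H} → run D
t=18: ready={C,D,E,G,H} → run D
t=19: ready={C,E,G,H} → run H
t=20: ready={C,E,G,H} → run H
t=21: ready={C,E,G,H} → run H
t=22: ready={C,E,G,H} → run H
t=23: ready={C,E,G,H} → run H
t=24: ready={C,E,G} → run C
t=25: ready={C,E,G} → run C
t=26: ready={C,E,G} → run C
t=27: ready={C,E,G} → run C
t=28: ready={E,G} → run G
t=29: ready={E,G} → run G
t=30: ready={E} → run E
t=31: ready={E} → run E
t=32: ready={E} → run E
t=33: ready={E} → run E
t=34: ready={E} → run E
t=35: ready={E} → run E
t=36: ready={E} → run E
t=37: ready={E} → run E
t=38: (idle)
t=39: (idle)
t=40: (idle)
t=41: (idle)
t=42: (idle)
t=43: (idle)
t=44: (idle)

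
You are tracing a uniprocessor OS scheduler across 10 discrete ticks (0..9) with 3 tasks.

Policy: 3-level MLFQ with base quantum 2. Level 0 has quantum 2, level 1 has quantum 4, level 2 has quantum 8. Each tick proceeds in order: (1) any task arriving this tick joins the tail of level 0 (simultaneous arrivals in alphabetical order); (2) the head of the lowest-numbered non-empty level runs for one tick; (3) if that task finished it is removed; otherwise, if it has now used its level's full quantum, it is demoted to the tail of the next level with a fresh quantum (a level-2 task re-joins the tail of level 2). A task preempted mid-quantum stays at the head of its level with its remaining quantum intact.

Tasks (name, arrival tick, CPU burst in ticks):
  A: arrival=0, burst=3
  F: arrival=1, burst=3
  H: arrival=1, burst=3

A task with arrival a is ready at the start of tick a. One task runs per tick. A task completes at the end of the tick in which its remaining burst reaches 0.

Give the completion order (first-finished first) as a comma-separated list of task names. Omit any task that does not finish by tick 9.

t=0: L0/L1/L2 = A/-/- → run A
t=1: L0/L1/L2 = AFH/-/- → run A
t=2: L0/L1/L2 = FH/A/- → run F
t=3: L0/L1/L2 = FH/A/- → run F
t=4: L0/L1/L2 = H/AF/- → run H
t=5: L0/L1/L2 = H/AF/- → run H
t=6: L0/L1/L2 = -/AFH/- → run A
t=7: L0/L1/L2 = -/FH/- → run F
t=8: L0/L1/L2 = -/H/- → run H
t=9: (idle)

completion order = A, F, H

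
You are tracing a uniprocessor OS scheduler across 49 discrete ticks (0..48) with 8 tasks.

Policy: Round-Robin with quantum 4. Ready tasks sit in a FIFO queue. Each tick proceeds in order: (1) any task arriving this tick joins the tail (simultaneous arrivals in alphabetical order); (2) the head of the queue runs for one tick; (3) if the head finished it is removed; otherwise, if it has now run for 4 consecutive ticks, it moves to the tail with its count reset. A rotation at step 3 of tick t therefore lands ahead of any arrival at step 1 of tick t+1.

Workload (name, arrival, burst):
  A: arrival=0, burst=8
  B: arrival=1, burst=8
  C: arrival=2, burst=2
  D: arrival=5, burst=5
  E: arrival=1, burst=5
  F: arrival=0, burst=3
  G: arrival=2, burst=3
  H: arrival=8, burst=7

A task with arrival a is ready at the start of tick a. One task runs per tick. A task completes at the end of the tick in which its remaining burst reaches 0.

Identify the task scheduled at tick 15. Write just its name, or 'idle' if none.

t=0: queue=[A,F] q_used=0 → run A
t=1: queue=[A,F,B,E] q_used=1 → run A
t=2: queue=[A,F,B,E,C,G] q_used=2 → run A
t=3: queue=[A,F,B,E,C,G] q_used=3 → run A
t=4: queue=[F,B,E,C,G,A] q_used=0 → run F
t=5: queue=[F,B,E,C,G,A,D] q_used=1 → run F
t=6: queue=[F,B,E,C,G,A,D] q_used=2 → run F
t=7: queue=[B,E,C,G,A,D] q_used=0 → run B
t=8: queue=[B,E,C,G,A,D,H] q_used=1 → run B
t=9: queue=[B,E,C,G,A,D,H] q_used=2 → run B
t=10: queue=[B,E,C,G,A,D,H] q_used=3 → run B
t=11: queue=[E,C,G,A,D,H,B] q_used=0 → run E
t=12: queue=[E,C,G,A,D,H,B] q_used=1 → run E
t=13: queue=[E,C,G,A,D,H,B] q_used=2 → run E
t=14: queue=[E,C,G,A,D,H,B] q_used=3 → run E
t=15: queue=[C,G,A,D,H,B,E] q_used=0 → run C
t=16: queue=[C,G,A,D,H,B,E] q_used=1 → run C
t=17: queue=[G,A,D,H,B,E] q_used=0 → run G
t=18: queue=[G,A,D,H,B,E] q_used=1 → run G
t=19: queue=[G,A,D,H,B,E] q_used=2 → run G
t=20: queue=[A,D,H,B,E] q_used=0 → run A
t=21: queue=[A,D,H,B,E] q_used=1 → run A
t=22: queue=[A,D,H,B,E] q_used=2 → run A
t=23: queue=[A,D,H,B,E] q_used=3 → run A
t=24: queue=[D,H,B,E] q_used=0 → run D
t=25: queue=[D,H,B,E] q_used=1 → run D
t=26: queue=[D,H,B,E] q_used=2 → run D
t=27: queue=[D,H,B,E] q_used=3 → run D
t=28: queue=[H,B,E,D] q_used=0 → run H
t=29: queue=[H,B,E,D] q_used=1 → run H
t=30: queue=[H,B,E,D] q_used=2 → run H
t=31: queue=[H,B,E,D] q_used=3 → run H
t=32: queue=[B,E,D,H] q_used=0 → run B
t=33: queue=[B,E,D,H] q_used=1 → run B
t=34: queue=[B,E,D,H] q_used=2 → run B
t=35: queue=[B,E,D,H] q_used=3 → run B
t=36: queue=[E,D,H] q_used=0 → run E
t=37: queue=[D,H] q_used=0 → run D
t=38: queue=[H] q_used=0 → run H
t=39: queue=[H] q_used=1 → run H
t=40: queue=[H] q_used=2 → run H
t=41: (idle)
t=42: (idle)
t=43: (idle)
t=44: (idle)
t=45: (idle)
t=46: (idle)
t=47: (idle)
t=48: (idle)

running at tick 15 = C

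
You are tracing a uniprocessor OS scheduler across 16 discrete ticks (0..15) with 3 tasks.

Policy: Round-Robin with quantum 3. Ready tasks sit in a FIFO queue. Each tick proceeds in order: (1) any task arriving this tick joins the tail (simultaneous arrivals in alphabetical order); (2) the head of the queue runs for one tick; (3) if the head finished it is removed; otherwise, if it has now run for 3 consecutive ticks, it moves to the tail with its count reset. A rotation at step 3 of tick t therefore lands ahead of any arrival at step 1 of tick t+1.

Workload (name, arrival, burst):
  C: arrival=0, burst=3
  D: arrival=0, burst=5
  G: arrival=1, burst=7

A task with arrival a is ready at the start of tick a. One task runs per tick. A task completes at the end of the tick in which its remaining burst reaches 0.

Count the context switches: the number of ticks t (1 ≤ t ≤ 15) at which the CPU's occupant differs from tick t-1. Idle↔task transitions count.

t=0: queue=[C,D] q_used=0 → run C
t=1: queue=[C,D,G] q_used=1 → run C
t=2: queue=[C,D,G] q_used=2 → run C
t=3: queue=[D,G] q_used=0 → run D
t=4: queue=[D,G] q_used=1 → run D
t=5: queue=[D,G] q_used=2 → run D
t=6: queue=[G,D] q_used=0 → run G
t=7: queue=[G,D] q_used=1 → run G
t=8: queue=[G,D] q_used=2 → run G
t=9: queue=[D,G] q_used=0 → run D
t=10: queue=[D,G] q_used=1 → run D
t=11: queue=[G] q_used=0 → run G
t=12: queue=[G] q_used=1 → run G
t=13: queue=[G] q_used=2 → run G
t=14: queue=[G] q_used=0 → run G
t=15: (idle)

context switches = 5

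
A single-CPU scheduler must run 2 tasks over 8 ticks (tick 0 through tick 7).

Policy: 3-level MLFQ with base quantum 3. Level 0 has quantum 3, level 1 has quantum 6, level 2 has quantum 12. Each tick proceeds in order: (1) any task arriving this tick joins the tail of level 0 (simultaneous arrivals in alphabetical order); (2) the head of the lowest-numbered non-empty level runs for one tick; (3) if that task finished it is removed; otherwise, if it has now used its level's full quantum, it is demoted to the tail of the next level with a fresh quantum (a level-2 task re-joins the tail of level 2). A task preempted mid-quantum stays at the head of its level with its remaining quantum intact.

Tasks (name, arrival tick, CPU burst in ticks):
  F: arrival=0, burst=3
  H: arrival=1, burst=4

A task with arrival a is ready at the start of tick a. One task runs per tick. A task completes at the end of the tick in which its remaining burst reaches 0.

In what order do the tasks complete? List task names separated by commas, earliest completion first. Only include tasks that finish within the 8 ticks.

completion order = F, H

t=0: L0/L1/L2 = F/-/- → run F
t=1: L0/L1/L2 = FH/-/- → run F
t=2: L0/L1/L2 = FH/-/- → run F
t=3: L0/L1/L2 = H/-/- → run H
t=4: L0/L1/L2 = H/-/- → run H
t=5: L0/L1/L2 = H/-/- → run H
t=6: L0/L1/L2 = -/H/- → run H
t=7: (idle)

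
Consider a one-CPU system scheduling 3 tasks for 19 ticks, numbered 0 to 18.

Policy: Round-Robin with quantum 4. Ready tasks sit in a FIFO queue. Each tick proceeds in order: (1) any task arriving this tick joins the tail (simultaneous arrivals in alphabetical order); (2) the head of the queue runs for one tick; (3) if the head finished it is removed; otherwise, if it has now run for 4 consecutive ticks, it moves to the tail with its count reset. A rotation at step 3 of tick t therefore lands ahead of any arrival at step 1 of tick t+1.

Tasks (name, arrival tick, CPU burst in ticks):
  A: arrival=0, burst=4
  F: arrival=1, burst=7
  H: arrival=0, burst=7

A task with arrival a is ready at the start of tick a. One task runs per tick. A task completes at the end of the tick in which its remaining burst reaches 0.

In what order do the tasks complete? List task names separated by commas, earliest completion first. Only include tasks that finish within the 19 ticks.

t=0: queue=[A,H] q_used=0 → run A
t=1: queue=[A,H,F] q_used=1 → run A
t=2: queue=[A,H,F] q_used=2 → run A
t=3: queue=[A,H,F] q_used=3 → run A
t=4: queue=[H,F] q_used=0 → run H
t=5: queue=[H,F] q_used=1 → run H
t=6: queue=[H,F] q_used=2 → run H
t=7: queue=[H,F] q_used=3 → run H
t=8: queue=[F,H] q_used=0 → run F
t=9: queue=[F,H] q_used=1 → run F
t=10: queue=[F,H] q_used=2 → run F
t=11: queue=[F,H] q_used=3 → run F
t=12: queue=[H,F] q_used=0 → run H
t=13: queue=[H,F] q_used=1 → run H
t=14: queue=[H,F] q_used=2 → run H
t=15: queue=[F] q_used=0 → run F
t=16: queue=[F] q_used=1 → run F
t=17: queue=[F] q_used=2 → run F
t=18: (idle)

completion order = A, H, F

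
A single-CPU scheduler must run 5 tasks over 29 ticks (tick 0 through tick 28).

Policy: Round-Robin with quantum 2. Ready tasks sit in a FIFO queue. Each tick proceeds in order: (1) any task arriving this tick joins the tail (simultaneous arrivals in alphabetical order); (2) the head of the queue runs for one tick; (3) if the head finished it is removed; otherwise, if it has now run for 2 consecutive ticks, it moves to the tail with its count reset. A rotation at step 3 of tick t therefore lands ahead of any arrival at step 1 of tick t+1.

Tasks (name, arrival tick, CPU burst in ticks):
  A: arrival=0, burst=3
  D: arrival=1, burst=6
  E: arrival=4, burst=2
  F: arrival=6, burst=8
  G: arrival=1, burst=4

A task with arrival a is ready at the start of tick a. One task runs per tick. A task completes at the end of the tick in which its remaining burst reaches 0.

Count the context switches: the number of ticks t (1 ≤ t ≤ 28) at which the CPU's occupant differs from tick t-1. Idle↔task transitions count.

context switches = 10

t=0: queue=[A] q_used=0 → run A
t=1: queue=[A,D,G] q_used=1 → run A
t=2: queue=[D,G,A] q_used=0 → run D
t=3: queue=[D,G,A] q_used=1 → run D
t=4: queue=[G,A,D,E] q_used=0 → run G
t=5: queue=[G,A,D,E] q_used=1 → run G
t=6: queue=[A,D,E,G,F] q_used=0 → run A
t=7: queue=[D,E,G,F] q_used=0 → run D
t=8: queue=[D,E,G,F] q_used=1 → run D
t=9: queue=[E,G,F,D] q_used=0 → run E
t=10: queue=[E,G,F,D] q_used=1 → run E
t=11: queue=[G,F,D] q_used=0 → run G
t=12: queue=[G,F,D] q_used=1 → run G
t=13: queue=[F,D] q_used=0 → run F
t=14: queue=[F,D] q_used=1 → run F
t=15: queue=[D,F] q_used=0 → run D
t=16: queue=[D,F] q_used=1 → run D
t=17: queue=[F] q_used=0 → run F
t=18: queue=[F] q_used=1 → run F
t=19: queue=[F] q_used=0 → run F
t=20: queue=[F] q_used=1 → run F
t=21: queue=[F] q_used=0 → run F
t=22: queue=[F] q_used=1 → run F
t=23: (idle)
t=24: (idle)
t=25: (idle)
t=26: (idle)
t=27: (idle)
t=28: (idle)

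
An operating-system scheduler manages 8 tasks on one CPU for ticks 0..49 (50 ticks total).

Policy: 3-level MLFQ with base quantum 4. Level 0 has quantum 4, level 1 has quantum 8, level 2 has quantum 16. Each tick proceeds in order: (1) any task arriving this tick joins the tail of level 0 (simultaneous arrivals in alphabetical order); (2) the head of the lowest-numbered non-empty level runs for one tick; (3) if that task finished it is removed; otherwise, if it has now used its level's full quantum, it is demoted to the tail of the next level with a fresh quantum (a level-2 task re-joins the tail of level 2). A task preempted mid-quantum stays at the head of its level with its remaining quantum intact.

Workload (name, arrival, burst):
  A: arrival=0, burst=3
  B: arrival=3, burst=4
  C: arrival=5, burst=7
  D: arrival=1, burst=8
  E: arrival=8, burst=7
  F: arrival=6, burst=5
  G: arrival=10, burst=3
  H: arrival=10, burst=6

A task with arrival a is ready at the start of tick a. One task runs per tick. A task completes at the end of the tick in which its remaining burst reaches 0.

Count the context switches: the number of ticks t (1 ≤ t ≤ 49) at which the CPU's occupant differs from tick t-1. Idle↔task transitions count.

context switches = 13

t=0: L0/L1/L2 = A/-/- → run A
t=1: L0/L1/L2 = AD/-/- → run A
t=2: L0/L1/L2 = AD/-/- → run A
t=3: L0/L1/L2 = DB/-/- → run D
t=4: L0/L1/L2 = DB/-/- → run D
t=5: L0/L1/L2 = DBC/-/- → run D
t=6: L0/L1/L2 = DBCF/-/- → run D
t=7: L0/L1/L2 = BCF/D/- → run B
t=8: L0/L1/L2 = BCFE/D/- → run B
t=9: L0/L1/L2 = BCFE/D/- → run B
t=10: L0/L1/L2 = BCFEGH/D/- → run B
t=11: L0/L1/L2 = CFEGH/D/- → run C
t=12: L0/L1/L2 = CFEGH/D/- → run C
t=13: L0/L1/L2 = CFEGH/D/- → run C
t=14: L0/L1/L2 = CFEGH/D/- → run C
t=15: L0/L1/L2 = FEGH/DC/- → run F
t=16: L0/L1/L2 = FEGH/DC/- → run F
t=17: L0/L1/L2 = FEGH/DC/- → run F
t=18: L0/L1/L2 = FEGH/DC/- → run F
t=19: L0/L1/L2 = EGH/DCF/- → run E
t=20: L0/L1/L2 = EGH/DCF/- → run E
t=21: L0/L1/L2 = EGH/DCF/- → run E
t=22: L0/L1/L2 = EGH/DCF/- → run E
t=23: L0/L1/L2 = GH/DCFE/- → run G
t=24: L0/L1/L2 = GH/DCFE/- → run G
t=25: L0/L1/L2 = GH/DCFE/- → run G
t=26: L0/L1/L2 = H/DCFE/- → run H
t=27: L0/L1/L2 = H/DCFE/- → run H
t=28: L0/L1/L2 = H/DCFE/- → run H
t=29: L0/L1/L2 = H/DCFE/- → run H
t=30: L0/L1/L2 = -/DCFEH/- → run D
t=31: L0/L1/L2 = -/DCFEH/- → run D
t=32: L0/L1/L2 = -/DCFEH/- → run D
t=33: L0/L1/L2 = -/DCFEH/- → run D
t=34: L0/L1/L2 = -/CFEH/- → run C
t=35: L0/L1/L2 = -/CFEH/- → run C
t=36: L0/L1/L2 = -/CFEH/- → run C
t=37: L0/L1/L2 = -/FEH/- → run F
t=38: L0/L1/L2 = -/EH/- → run E
t=39: L0/L1/L2 = -/EH/- → run E
t=40: L0/L1/L2 = -/EH/- → run E
t=41: L0/L1/L2 = -/H/- → run H
t=42: L0/L1/L2 = -/H/- → run H
t=43: (idle)
t=44: (idle)
t=45: (idle)
t=46: (idle)
t=47: (idle)
t=48: (idle)
t=49: (idle)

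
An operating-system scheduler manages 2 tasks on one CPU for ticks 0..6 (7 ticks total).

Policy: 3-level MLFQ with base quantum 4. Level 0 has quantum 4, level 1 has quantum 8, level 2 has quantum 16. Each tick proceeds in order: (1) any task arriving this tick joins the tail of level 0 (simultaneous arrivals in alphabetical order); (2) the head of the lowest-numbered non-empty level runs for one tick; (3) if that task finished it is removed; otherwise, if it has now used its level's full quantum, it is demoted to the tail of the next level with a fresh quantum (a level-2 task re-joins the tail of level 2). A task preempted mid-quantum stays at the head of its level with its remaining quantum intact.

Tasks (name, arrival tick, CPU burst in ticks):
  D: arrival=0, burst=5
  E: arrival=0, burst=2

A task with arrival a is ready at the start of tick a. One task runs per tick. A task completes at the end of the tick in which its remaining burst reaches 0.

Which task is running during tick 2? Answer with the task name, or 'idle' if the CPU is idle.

t=0: L0/L1/L2 = DE/-/- → run D
t=1: L0/L1/L2 = DE/-/- → run D
t=2: L0/L1/L2 = DE/-/- → run D
t=3: L0/L1/L2 = DE/-/- → run D
t=4: L0/L1/L2 = E/D/- → run E
t=5: L0/L1/L2 = E/D/- → run E
t=6: L0/L1/L2 = -/D/- → run D

running at tick 2 = D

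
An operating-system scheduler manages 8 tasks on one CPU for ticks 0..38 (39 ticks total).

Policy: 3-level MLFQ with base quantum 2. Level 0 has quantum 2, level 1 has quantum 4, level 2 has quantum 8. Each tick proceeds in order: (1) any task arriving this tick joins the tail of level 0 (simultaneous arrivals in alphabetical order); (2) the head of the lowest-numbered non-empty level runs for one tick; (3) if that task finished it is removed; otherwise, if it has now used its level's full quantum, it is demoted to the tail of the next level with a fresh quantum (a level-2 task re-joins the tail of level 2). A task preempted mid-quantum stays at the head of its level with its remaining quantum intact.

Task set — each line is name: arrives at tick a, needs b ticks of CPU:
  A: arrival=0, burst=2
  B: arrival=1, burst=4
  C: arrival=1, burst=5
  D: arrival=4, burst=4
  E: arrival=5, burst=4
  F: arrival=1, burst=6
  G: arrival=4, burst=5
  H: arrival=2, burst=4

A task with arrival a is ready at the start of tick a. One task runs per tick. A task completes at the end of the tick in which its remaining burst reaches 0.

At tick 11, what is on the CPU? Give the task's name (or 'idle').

running at tick 11 = D

t=0: L0/L1/L2 = A/-/- → run A
t=1: L0/L1/L2 = ABCF/-/- → run A
t=2: L0/L1/L2 = BCFH/-/- → run B
t=3: L0/L1/L2 = BCFH/-/- → run B
t=4: L0/L1/L2 = CFHDG/B/- → run C
t=5: L0/L1/L2 = CFHDGE/B/- → run C
t=6: L0/L1/L2 = FHDGE/BC/- → run F
t=7: L0/L1/L2 = FHDGE/BC/- → run F
t=8: L0/L1/L2 = HDGE/BCF/- → run H
t=9: L0/L1/L2 = HDGE/BCF/- → run H
t=10: L0/L1/L2 = DGE/BCFH/- → run D
t=11: L0/L1/L2 = DGE/BCFH/- → run D
t=12: L0/L1/L2 = GE/BCFHD/- → run G
t=13: L0/L1/L2 = GE/BCFHD/- → run G
t=14: L0/L1/L2 = E/BCFHDG/- → run E
t=15: L0/L1/L2 = E/BCFHDG/- → run E
t=16: L0/L1/L2 = -/BCFHDGE/- → run B
t=17: L0/L1/L2 = -/BCFHDGE/- → run B
t=18: L0/L1/L2 = -/CFHDGE/- → run C
t=19: L0/L1/L2 = -/CFHDGE/- → run C
t=20: L0/L1/L2 = -/CFHDGE/- → run C
t=21: L0/L1/L2 = -/FHDGE/- → run F
t=22: L0/L1/L2 = -/FHDGE/- → run F
t=23: L0/L1/L2 = -/FHDGE/- → run F
t=24: L0/L1/L2 = -/FHDGE/- → run F
t=25: L0/L1/L2 = -/HDGE/- → run H
t=26: L0/L1/L2 = -/HDGE/- → run H
t=27: L0/L1/L2 = -/DGE/- → run D
t=28: L0/L1/L2 = -/DGE/- → run D
t=29: L0/L1/L2 = -/GE/- → run G
t=30: L0/L1/L2 = -/GE/- → run G
t=31: L0/L1/L2 = -/GE/- → run G
t=32: L0/L1/L2 = -/E/- → run E
t=33: L0/L1/L2 = -/E/- → run E
t=34: (idle)
t=35: (idle)
t=36: (idle)
t=37: (idle)
t=38: (idle)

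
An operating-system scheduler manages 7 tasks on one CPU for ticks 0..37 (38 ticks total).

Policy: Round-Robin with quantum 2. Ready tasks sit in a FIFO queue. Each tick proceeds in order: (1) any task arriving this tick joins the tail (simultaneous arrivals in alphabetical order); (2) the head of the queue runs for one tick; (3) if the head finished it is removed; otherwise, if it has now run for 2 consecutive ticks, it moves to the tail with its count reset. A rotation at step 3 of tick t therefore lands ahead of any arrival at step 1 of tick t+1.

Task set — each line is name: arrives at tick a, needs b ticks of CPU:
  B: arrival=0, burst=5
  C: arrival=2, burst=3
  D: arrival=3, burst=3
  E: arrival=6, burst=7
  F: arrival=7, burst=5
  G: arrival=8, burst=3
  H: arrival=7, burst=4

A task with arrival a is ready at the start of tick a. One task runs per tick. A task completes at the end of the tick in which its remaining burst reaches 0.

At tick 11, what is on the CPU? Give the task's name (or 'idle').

t=0: queue=[B] q_used=0 → run B
t=1: queue=[B] q_used=1 → run B
t=2: queue=[B,C] q_used=0 → run B
t=3: queue=[B,C,D] q_used=1 → run B
t=4: queue=[C,D,B] q_used=0 → run C
t=5: queue=[C,D,B] q_used=1 → run C
t=6: queue=[D,B,C,E] q_used=0 → run D
t=7: queue=[D,B,C,E,F,H] q_used=1 → run D
t=8: queue=[B,C,E,F,H,D,G] q_used=0 → run B
t=9: queue=[C,E,F,H,D,G] q_used=0 → run C
t=10: queue=[E,F,H,D,G] q_used=0 → run E
t=11: queue=[E,F,H,D,G] q_used=1 → run E
t=12: queue=[F,H,D,G,E] q_used=0 → run F
t=13: queue=[F,H,D,G,E] q_used=1 → run F
t=14: queue=[H,D,G,E,F] q_used=0 → run H
t=15: queue=[H,D,G,E,F] q_used=1 → run H
t=16: queue=[D,G,E,F,H] q_used=0 → run D
t=17: queue=[G,E,F,H] q_used=0 → run G
t=18: queue=[G,E,F,H] q_used=1 → run G
t=19: queue=[E,F,H,G] q_used=0 → run E
t=20: queue=[E,F,H,G] q_used=1 → run E
t=21: queue=[F,H,G,E] q_used=0 → run F
t=22: queue=[F,H,G,E] q_used=1 → run F
t=23: queue=[H,G,E,F] q_used=0 → run H
t=24: queue=[H,G,E,F] q_used=1 → run H
t=25: queue=[G,E,F] q_used=0 → run G
t=26: queue=[E,F] q_used=0 → run E
t=27: queue=[E,F] q_used=1 → run E
t=28: queue=[F,E] q_used=0 → run F
t=29: queue=[E] q_used=0 → run E
t=30: (idle)
t=31: (idle)
t=32: (idle)
t=33: (idle)
t=34: (idle)
t=35: (idle)
t=36: (idle)
t=37: (idle)

running at tick 11 = E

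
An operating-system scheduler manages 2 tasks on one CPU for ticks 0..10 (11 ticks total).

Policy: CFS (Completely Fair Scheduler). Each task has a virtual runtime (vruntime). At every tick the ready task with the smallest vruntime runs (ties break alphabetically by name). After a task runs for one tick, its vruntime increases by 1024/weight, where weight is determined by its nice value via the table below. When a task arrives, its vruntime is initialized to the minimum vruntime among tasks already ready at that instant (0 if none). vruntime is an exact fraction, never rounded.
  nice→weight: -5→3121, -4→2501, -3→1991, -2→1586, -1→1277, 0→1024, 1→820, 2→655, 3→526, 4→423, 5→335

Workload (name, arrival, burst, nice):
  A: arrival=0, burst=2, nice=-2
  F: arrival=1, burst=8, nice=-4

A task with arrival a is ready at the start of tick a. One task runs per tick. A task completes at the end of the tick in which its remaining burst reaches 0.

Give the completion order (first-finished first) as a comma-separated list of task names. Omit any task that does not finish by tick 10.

completion order = A, F

t=0: vr[A=0] → run A
t=1: vr[A=512/793 F=512/793] → run A
t=2: vr[F=512/793] → run F
t=3: vr[F=34304/32513] → run F
t=4: vr[F=47616/32513] → run F
t=5: vr[F=60928/32513] → run F
t=6: vr[F=74240/32513] → run F
t=7: vr[F=87552/32513] → run F
t=8: vr[F=100864/32513] → run F
t=9: vr[F=114176/32513] → run F
t=10: (idle)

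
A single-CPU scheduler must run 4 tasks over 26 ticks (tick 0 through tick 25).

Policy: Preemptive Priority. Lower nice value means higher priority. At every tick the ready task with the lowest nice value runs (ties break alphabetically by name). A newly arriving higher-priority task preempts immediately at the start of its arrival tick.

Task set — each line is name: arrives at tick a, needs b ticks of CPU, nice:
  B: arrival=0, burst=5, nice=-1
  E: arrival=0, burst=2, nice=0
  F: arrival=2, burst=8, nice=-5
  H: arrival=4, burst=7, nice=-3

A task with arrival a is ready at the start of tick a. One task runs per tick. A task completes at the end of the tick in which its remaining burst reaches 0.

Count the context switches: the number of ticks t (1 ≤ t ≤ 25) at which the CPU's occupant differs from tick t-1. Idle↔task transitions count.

context switches = 5

t=0: ready={B,E} → run B
t=1: ready={B,E} → run B
t=2: ready={B,E,F} → run F
t=3: ready={B,E,F} → run F
t=4: ready={B,E,F,H} → run F
t=5: ready={B,E,F,H} → run F
t=6: ready={B,E,F,H} → run F
t=7: ready={B,E,F,H} → run F
t=8: ready={B,E,F,H} → run F
t=9: ready={B,E,F,H} → run F
t=10: ready={B,E,H} → run H
t=11: ready={B,E,H} → run H
t=12: ready={B,E,H} → run H
t=13: ready={B,E,H} → run H
t=14: ready={B,E,H} → run H
t=15: ready={B,E,H} → run H
t=16: ready={B,E,H} → run H
t=17: ready={B,E} → run B
t=18: ready={B,E} → run B
t=19: ready={B,E} → run B
t=20: ready={E} → run E
t=21: ready={E} → run E
t=22: (idle)
t=23: (idle)
t=24: (idle)
t=25: (idle)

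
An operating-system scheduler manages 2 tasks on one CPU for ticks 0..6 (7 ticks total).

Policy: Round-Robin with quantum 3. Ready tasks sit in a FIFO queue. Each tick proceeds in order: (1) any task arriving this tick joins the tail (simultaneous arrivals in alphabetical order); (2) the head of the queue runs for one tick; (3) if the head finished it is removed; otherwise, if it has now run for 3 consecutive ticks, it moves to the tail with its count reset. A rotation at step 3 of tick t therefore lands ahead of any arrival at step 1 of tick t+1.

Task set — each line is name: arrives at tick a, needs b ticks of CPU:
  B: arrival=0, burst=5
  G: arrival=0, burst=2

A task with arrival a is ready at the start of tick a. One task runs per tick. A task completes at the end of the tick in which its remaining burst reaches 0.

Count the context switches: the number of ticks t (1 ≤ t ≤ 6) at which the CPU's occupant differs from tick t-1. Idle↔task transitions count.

context switches = 2

t=0: queue=[B,G] q_used=0 → run B
t=1: queue=[B,G] q_used=1 → run B
t=2: queue=[B,G] q_used=2 → run B
t=3: queue=[G,B] q_used=0 → run G
t=4: queue=[G,B] q_used=1 → run G
t=5: queue=[B] q_used=0 → run B
t=6: queue=[B] q_used=1 → run B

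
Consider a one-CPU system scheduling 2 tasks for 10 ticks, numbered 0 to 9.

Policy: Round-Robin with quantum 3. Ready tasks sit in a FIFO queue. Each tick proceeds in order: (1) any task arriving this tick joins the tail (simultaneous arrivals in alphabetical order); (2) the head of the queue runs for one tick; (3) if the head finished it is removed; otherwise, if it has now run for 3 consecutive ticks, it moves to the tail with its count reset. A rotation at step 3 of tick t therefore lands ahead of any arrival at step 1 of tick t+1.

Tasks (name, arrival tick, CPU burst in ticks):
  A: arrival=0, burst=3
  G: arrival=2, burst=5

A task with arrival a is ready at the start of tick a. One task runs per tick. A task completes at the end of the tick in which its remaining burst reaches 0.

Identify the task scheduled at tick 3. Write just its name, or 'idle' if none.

running at tick 3 = G

t=0: queue=[A] q_used=0 → run A
t=1: queue=[A] q_used=1 → run A
t=2: queue=[A,G] q_used=2 → run A
t=3: queue=[G] q_used=0 → run G
t=4: queue=[G] q_used=1 → run G
t=5: queue=[G] q_used=2 → run G
t=6: queue=[G] q_used=0 → run G
t=7: queue=[G] q_used=1 → run G
t=8: (idle)
t=9: (idle)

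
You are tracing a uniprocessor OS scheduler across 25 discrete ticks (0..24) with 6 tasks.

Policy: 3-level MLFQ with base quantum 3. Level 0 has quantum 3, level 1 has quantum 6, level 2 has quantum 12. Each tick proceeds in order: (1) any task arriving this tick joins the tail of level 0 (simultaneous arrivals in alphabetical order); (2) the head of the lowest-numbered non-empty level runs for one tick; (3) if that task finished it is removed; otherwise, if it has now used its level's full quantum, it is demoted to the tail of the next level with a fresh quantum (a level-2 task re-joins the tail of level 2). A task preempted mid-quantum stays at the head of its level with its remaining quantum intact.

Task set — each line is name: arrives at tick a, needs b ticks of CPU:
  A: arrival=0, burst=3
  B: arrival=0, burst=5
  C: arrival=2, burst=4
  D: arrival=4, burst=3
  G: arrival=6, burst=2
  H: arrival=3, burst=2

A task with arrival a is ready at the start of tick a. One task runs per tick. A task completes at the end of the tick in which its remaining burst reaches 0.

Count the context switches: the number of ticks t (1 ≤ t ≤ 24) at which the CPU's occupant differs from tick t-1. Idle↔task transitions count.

context switches = 8

t=0: L0/L1/L2 = AB/-/- → run A
t=1: L0/L1/L2 = AB/-/- → run A
t=2: L0/L1/L2 = ABC/-/- → run A
t=3: L0/L1/L2 = BCH/-/- → run B
t=4: L0/L1/L2 = BCHD/-/- → run B
t=5: L0/L1/L2 = BCHD/-/- → run B
t=6: L0/L1/L2 = CHDG/B/- → run C
t=7: L0/L1/L2 = CHDG/B/- → run C
t=8: L0/L1/L2 = CHDG/B/- → run C
t=9: L0/L1/L2 = HDG/BC/- → run H
t=10: L0/L1/L2 = HDG/BC/- → run H
t=11: L0/L1/L2 = DG/BC/- → run D
t=12: L0/L1/L2 = DG/BC/- → run D
t=13: L0/L1/L2 = DG/BC/- → run D
t=14: L0/L1/L2 = G/BC/- → run G
t=15: L0/L1/L2 = G/BC/- → run G
t=16: L0/L1/L2 = -/BC/- → run B
t=17: L0/L1/L2 = -/BC/- → run B
t=18: L0/L1/L2 = -/C/- → run C
t=19: (idle)
t=20: (idle)
t=21: (idle)
t=22: (idle)
t=23: (idle)
t=24: (idle)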